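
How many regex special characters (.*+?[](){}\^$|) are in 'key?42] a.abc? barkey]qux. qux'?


Regex special characters are: . * + ? [ ] ( ) { } \ ^ $ |
Scanning 'key?42] a.abc? barkey]qux. qux':
  pos 3: '?' -> SPECIAL
  pos 6: ']' -> SPECIAL
  pos 9: '.' -> SPECIAL
  pos 13: '?' -> SPECIAL
  pos 21: ']' -> SPECIAL
  pos 25: '.' -> SPECIAL
Special chars found: ['?', ']', '.', '?', ']', '.']
Total: 6

6


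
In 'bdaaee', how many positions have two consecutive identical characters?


Looking for consecutive identical characters in 'bdaaee':
  pos 0-1: 'b' vs 'd' -> different
  pos 1-2: 'd' vs 'a' -> different
  pos 2-3: 'a' vs 'a' -> MATCH ('aa')
  pos 3-4: 'a' vs 'e' -> different
  pos 4-5: 'e' vs 'e' -> MATCH ('ee')
Consecutive identical pairs: ['aa', 'ee']
Count: 2

2


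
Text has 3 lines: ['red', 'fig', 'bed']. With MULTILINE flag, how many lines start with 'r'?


With MULTILINE flag, ^ matches the start of each line.
Lines: ['red', 'fig', 'bed']
Checking which lines start with 'r':
  Line 1: 'red' -> MATCH
  Line 2: 'fig' -> no
  Line 3: 'bed' -> no
Matching lines: ['red']
Count: 1

1


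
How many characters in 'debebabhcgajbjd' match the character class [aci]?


Character class [aci] matches any of: {a, c, i}
Scanning string 'debebabhcgajbjd' character by character:
  pos 0: 'd' -> no
  pos 1: 'e' -> no
  pos 2: 'b' -> no
  pos 3: 'e' -> no
  pos 4: 'b' -> no
  pos 5: 'a' -> MATCH
  pos 6: 'b' -> no
  pos 7: 'h' -> no
  pos 8: 'c' -> MATCH
  pos 9: 'g' -> no
  pos 10: 'a' -> MATCH
  pos 11: 'j' -> no
  pos 12: 'b' -> no
  pos 13: 'j' -> no
  pos 14: 'd' -> no
Total matches: 3

3


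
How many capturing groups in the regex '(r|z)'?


To count capturing groups, count each '(' that starts a group.
Pattern: '(r|z)'
Walking through the pattern:
  Position 0: '(' -> group #1
Total capturing groups: 1

1


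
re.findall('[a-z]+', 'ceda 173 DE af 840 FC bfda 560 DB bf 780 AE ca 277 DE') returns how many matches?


Pattern '[a-z]+' finds one or more lowercase letters.
Text: 'ceda 173 DE af 840 FC bfda 560 DB bf 780 AE ca 277 DE'
Scanning for matches:
  Match 1: 'ceda'
  Match 2: 'af'
  Match 3: 'bfda'
  Match 4: 'bf'
  Match 5: 'ca'
Total matches: 5

5


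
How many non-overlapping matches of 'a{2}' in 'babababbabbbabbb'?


Pattern 'a{2}' matches exactly 2 consecutive a's (greedy, non-overlapping).
String: 'babababbabbbabbb'
Scanning for runs of a's:
  Run at pos 1: 'a' (length 1) -> 0 match(es)
  Run at pos 3: 'a' (length 1) -> 0 match(es)
  Run at pos 5: 'a' (length 1) -> 0 match(es)
  Run at pos 8: 'a' (length 1) -> 0 match(es)
  Run at pos 12: 'a' (length 1) -> 0 match(es)
Matches found: []
Total: 0

0


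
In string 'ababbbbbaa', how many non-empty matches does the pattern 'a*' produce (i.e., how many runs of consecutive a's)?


Pattern 'a*' matches zero or more a's. We want non-empty runs of consecutive a's.
String: 'ababbbbbaa'
Walking through the string to find runs of a's:
  Run 1: positions 0-0 -> 'a'
  Run 2: positions 2-2 -> 'a'
  Run 3: positions 8-9 -> 'aa'
Non-empty runs found: ['a', 'a', 'aa']
Count: 3

3


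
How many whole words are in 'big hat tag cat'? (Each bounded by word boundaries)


Word boundaries (\b) mark the start/end of each word.
Text: 'big hat tag cat'
Splitting by whitespace:
  Word 1: 'big'
  Word 2: 'hat'
  Word 3: 'tag'
  Word 4: 'cat'
Total whole words: 4

4


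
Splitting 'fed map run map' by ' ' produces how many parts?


Splitting by ' ' breaks the string at each occurrence of the separator.
Text: 'fed map run map'
Parts after split:
  Part 1: 'fed'
  Part 2: 'map'
  Part 3: 'run'
  Part 4: 'map'
Total parts: 4

4


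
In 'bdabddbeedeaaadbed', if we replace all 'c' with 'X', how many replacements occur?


re.sub('c', 'X', text) replaces every occurrence of 'c' with 'X'.
Text: 'bdabddbeedeaaadbed'
Scanning for 'c':
Total replacements: 0

0


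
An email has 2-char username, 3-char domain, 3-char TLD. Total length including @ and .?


An email address has format: username@domain.tld
Username length: 2
'@' character: 1
Domain length: 3
'.' character: 1
TLD length: 3
Total = 2 + 1 + 3 + 1 + 3 = 10

10


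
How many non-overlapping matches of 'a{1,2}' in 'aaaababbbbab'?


Pattern 'a{1,2}' matches between 1 and 2 consecutive a's (greedy).
String: 'aaaababbbbab'
Finding runs of a's and applying greedy matching:
  Run at pos 0: 'aaaa' (length 4)
  Run at pos 5: 'a' (length 1)
  Run at pos 10: 'a' (length 1)
Matches: ['aa', 'aa', 'a', 'a']
Count: 4

4


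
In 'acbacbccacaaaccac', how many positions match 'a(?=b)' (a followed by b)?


Lookahead 'a(?=b)' matches 'a' only when followed by 'b'.
String: 'acbacbccacaaaccac'
Checking each position where char is 'a':
  pos 0: 'a' -> no (next='c')
  pos 3: 'a' -> no (next='c')
  pos 8: 'a' -> no (next='c')
  pos 10: 'a' -> no (next='a')
  pos 11: 'a' -> no (next='a')
  pos 12: 'a' -> no (next='c')
  pos 15: 'a' -> no (next='c')
Matching positions: []
Count: 0

0


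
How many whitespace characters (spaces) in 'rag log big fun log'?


\s matches whitespace characters (spaces, tabs, etc.).
Text: 'rag log big fun log'
This text has 5 words separated by spaces.
Number of spaces = number of words - 1 = 5 - 1 = 4

4


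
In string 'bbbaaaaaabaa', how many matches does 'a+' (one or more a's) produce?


Pattern 'a+' matches one or more consecutive a's.
String: 'bbbaaaaaabaa'
Scanning for runs of a:
  Match 1: 'aaaaaa' (length 6)
  Match 2: 'aa' (length 2)
Total matches: 2

2


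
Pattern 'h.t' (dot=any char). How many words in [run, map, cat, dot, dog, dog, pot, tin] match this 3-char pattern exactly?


Pattern 'h.t' means: starts with 'h', any single char, ends with 't'.
Checking each word (must be exactly 3 chars):
  'run' (len=3): no
  'map' (len=3): no
  'cat' (len=3): no
  'dot' (len=3): no
  'dog' (len=3): no
  'dog' (len=3): no
  'pot' (len=3): no
  'tin' (len=3): no
Matching words: []
Total: 0

0


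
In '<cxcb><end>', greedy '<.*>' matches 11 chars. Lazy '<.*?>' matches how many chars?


Greedy '<.*>' tries to match as MUCH as possible.
Lazy '<.*?>' tries to match as LITTLE as possible.

String: '<cxcb><end>'
Greedy '<.*>' starts at first '<' and extends to the LAST '>': '<cxcb><end>' (11 chars)
Lazy '<.*?>' starts at first '<' and stops at the FIRST '>': '<cxcb>' (6 chars)

6


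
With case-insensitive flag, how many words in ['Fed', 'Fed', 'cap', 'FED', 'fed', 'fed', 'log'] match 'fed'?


Case-insensitive matching: compare each word's lowercase form to 'fed'.
  'Fed' -> lower='fed' -> MATCH
  'Fed' -> lower='fed' -> MATCH
  'cap' -> lower='cap' -> no
  'FED' -> lower='fed' -> MATCH
  'fed' -> lower='fed' -> MATCH
  'fed' -> lower='fed' -> MATCH
  'log' -> lower='log' -> no
Matches: ['Fed', 'Fed', 'FED', 'fed', 'fed']
Count: 5

5


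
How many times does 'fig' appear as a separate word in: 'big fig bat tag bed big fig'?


Scanning each word for exact match 'fig':
  Word 1: 'big' -> no
  Word 2: 'fig' -> MATCH
  Word 3: 'bat' -> no
  Word 4: 'tag' -> no
  Word 5: 'bed' -> no
  Word 6: 'big' -> no
  Word 7: 'fig' -> MATCH
Total matches: 2

2


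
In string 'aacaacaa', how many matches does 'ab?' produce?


Pattern 'ab?' matches 'a' optionally followed by 'b'.
String: 'aacaacaa'
Scanning left to right for 'a' then checking next char:
  Match 1: 'a' (a not followed by b)
  Match 2: 'a' (a not followed by b)
  Match 3: 'a' (a not followed by b)
  Match 4: 'a' (a not followed by b)
  Match 5: 'a' (a not followed by b)
  Match 6: 'a' (a not followed by b)
Total matches: 6

6


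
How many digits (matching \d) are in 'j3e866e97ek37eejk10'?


\d matches any digit 0-9.
Scanning 'j3e866e97ek37eejk10':
  pos 1: '3' -> DIGIT
  pos 3: '8' -> DIGIT
  pos 4: '6' -> DIGIT
  pos 5: '6' -> DIGIT
  pos 7: '9' -> DIGIT
  pos 8: '7' -> DIGIT
  pos 11: '3' -> DIGIT
  pos 12: '7' -> DIGIT
  pos 17: '1' -> DIGIT
  pos 18: '0' -> DIGIT
Digits found: ['3', '8', '6', '6', '9', '7', '3', '7', '1', '0']
Total: 10

10


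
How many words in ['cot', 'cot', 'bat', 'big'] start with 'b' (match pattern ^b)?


Pattern ^b anchors to start of word. Check which words begin with 'b':
  'cot' -> no
  'cot' -> no
  'bat' -> MATCH (starts with 'b')
  'big' -> MATCH (starts with 'b')
Matching words: ['bat', 'big']
Count: 2

2


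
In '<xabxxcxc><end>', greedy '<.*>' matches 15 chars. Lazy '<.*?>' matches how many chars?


Greedy '<.*>' tries to match as MUCH as possible.
Lazy '<.*?>' tries to match as LITTLE as possible.

String: '<xabxxcxc><end>'
Greedy '<.*>' starts at first '<' and extends to the LAST '>': '<xabxxcxc><end>' (15 chars)
Lazy '<.*?>' starts at first '<' and stops at the FIRST '>': '<xabxxcxc>' (10 chars)

10


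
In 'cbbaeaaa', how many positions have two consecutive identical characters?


Looking for consecutive identical characters in 'cbbaeaaa':
  pos 0-1: 'c' vs 'b' -> different
  pos 1-2: 'b' vs 'b' -> MATCH ('bb')
  pos 2-3: 'b' vs 'a' -> different
  pos 3-4: 'a' vs 'e' -> different
  pos 4-5: 'e' vs 'a' -> different
  pos 5-6: 'a' vs 'a' -> MATCH ('aa')
  pos 6-7: 'a' vs 'a' -> MATCH ('aa')
Consecutive identical pairs: ['bb', 'aa', 'aa']
Count: 3

3


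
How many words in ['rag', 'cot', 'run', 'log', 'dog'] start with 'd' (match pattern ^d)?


Pattern ^d anchors to start of word. Check which words begin with 'd':
  'rag' -> no
  'cot' -> no
  'run' -> no
  'log' -> no
  'dog' -> MATCH (starts with 'd')
Matching words: ['dog']
Count: 1

1


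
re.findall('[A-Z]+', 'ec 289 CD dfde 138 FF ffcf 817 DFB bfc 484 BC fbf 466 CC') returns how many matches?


Pattern '[A-Z]+' finds one or more uppercase letters.
Text: 'ec 289 CD dfde 138 FF ffcf 817 DFB bfc 484 BC fbf 466 CC'
Scanning for matches:
  Match 1: 'CD'
  Match 2: 'FF'
  Match 3: 'DFB'
  Match 4: 'BC'
  Match 5: 'CC'
Total matches: 5

5


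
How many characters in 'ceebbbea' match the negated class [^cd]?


Negated class [^cd] matches any char NOT in {c, d}
Scanning 'ceebbbea':
  pos 0: 'c' -> no (excluded)
  pos 1: 'e' -> MATCH
  pos 2: 'e' -> MATCH
  pos 3: 'b' -> MATCH
  pos 4: 'b' -> MATCH
  pos 5: 'b' -> MATCH
  pos 6: 'e' -> MATCH
  pos 7: 'a' -> MATCH
Total matches: 7

7


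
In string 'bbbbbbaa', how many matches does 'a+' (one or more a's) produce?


Pattern 'a+' matches one or more consecutive a's.
String: 'bbbbbbaa'
Scanning for runs of a:
  Match 1: 'aa' (length 2)
Total matches: 1

1


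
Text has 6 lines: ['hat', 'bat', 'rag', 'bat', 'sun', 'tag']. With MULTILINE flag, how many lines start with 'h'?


With MULTILINE flag, ^ matches the start of each line.
Lines: ['hat', 'bat', 'rag', 'bat', 'sun', 'tag']
Checking which lines start with 'h':
  Line 1: 'hat' -> MATCH
  Line 2: 'bat' -> no
  Line 3: 'rag' -> no
  Line 4: 'bat' -> no
  Line 5: 'sun' -> no
  Line 6: 'tag' -> no
Matching lines: ['hat']
Count: 1

1


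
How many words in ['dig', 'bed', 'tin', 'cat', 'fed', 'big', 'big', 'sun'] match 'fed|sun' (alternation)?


Alternation 'fed|sun' matches either 'fed' or 'sun'.
Checking each word:
  'dig' -> no
  'bed' -> no
  'tin' -> no
  'cat' -> no
  'fed' -> MATCH
  'big' -> no
  'big' -> no
  'sun' -> MATCH
Matches: ['fed', 'sun']
Count: 2

2


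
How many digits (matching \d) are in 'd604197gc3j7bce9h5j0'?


\d matches any digit 0-9.
Scanning 'd604197gc3j7bce9h5j0':
  pos 1: '6' -> DIGIT
  pos 2: '0' -> DIGIT
  pos 3: '4' -> DIGIT
  pos 4: '1' -> DIGIT
  pos 5: '9' -> DIGIT
  pos 6: '7' -> DIGIT
  pos 9: '3' -> DIGIT
  pos 11: '7' -> DIGIT
  pos 15: '9' -> DIGIT
  pos 17: '5' -> DIGIT
  pos 19: '0' -> DIGIT
Digits found: ['6', '0', '4', '1', '9', '7', '3', '7', '9', '5', '0']
Total: 11

11


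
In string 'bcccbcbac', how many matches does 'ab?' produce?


Pattern 'ab?' matches 'a' optionally followed by 'b'.
String: 'bcccbcbac'
Scanning left to right for 'a' then checking next char:
  Match 1: 'a' (a not followed by b)
Total matches: 1

1


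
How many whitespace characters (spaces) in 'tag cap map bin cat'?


\s matches whitespace characters (spaces, tabs, etc.).
Text: 'tag cap map bin cat'
This text has 5 words separated by spaces.
Number of spaces = number of words - 1 = 5 - 1 = 4

4


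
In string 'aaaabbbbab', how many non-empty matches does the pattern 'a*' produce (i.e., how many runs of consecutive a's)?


Pattern 'a*' matches zero or more a's. We want non-empty runs of consecutive a's.
String: 'aaaabbbbab'
Walking through the string to find runs of a's:
  Run 1: positions 0-3 -> 'aaaa'
  Run 2: positions 8-8 -> 'a'
Non-empty runs found: ['aaaa', 'a']
Count: 2

2


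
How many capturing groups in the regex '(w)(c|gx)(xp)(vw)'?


To count capturing groups, count each '(' that starts a group.
Pattern: '(w)(c|gx)(xp)(vw)'
Walking through the pattern:
  Position 0: '(' -> group #1
  Position 3: '(' -> group #2
  Position 9: '(' -> group #3
  Position 13: '(' -> group #4
Total capturing groups: 4

4


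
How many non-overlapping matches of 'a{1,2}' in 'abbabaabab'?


Pattern 'a{1,2}' matches between 1 and 2 consecutive a's (greedy).
String: 'abbabaabab'
Finding runs of a's and applying greedy matching:
  Run at pos 0: 'a' (length 1)
  Run at pos 3: 'a' (length 1)
  Run at pos 5: 'aa' (length 2)
  Run at pos 8: 'a' (length 1)
Matches: ['a', 'a', 'aa', 'a']
Count: 4

4


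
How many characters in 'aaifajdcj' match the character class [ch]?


Character class [ch] matches any of: {c, h}
Scanning string 'aaifajdcj' character by character:
  pos 0: 'a' -> no
  pos 1: 'a' -> no
  pos 2: 'i' -> no
  pos 3: 'f' -> no
  pos 4: 'a' -> no
  pos 5: 'j' -> no
  pos 6: 'd' -> no
  pos 7: 'c' -> MATCH
  pos 8: 'j' -> no
Total matches: 1

1


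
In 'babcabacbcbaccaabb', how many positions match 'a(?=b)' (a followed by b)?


Lookahead 'a(?=b)' matches 'a' only when followed by 'b'.
String: 'babcabacbcbaccaabb'
Checking each position where char is 'a':
  pos 1: 'a' -> MATCH (next='b')
  pos 4: 'a' -> MATCH (next='b')
  pos 6: 'a' -> no (next='c')
  pos 11: 'a' -> no (next='c')
  pos 14: 'a' -> no (next='a')
  pos 15: 'a' -> MATCH (next='b')
Matching positions: [1, 4, 15]
Count: 3

3


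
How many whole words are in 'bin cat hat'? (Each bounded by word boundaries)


Word boundaries (\b) mark the start/end of each word.
Text: 'bin cat hat'
Splitting by whitespace:
  Word 1: 'bin'
  Word 2: 'cat'
  Word 3: 'hat'
Total whole words: 3

3


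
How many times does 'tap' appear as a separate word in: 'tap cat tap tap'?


Scanning each word for exact match 'tap':
  Word 1: 'tap' -> MATCH
  Word 2: 'cat' -> no
  Word 3: 'tap' -> MATCH
  Word 4: 'tap' -> MATCH
Total matches: 3

3


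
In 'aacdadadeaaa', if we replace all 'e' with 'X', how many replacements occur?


re.sub('e', 'X', text) replaces every occurrence of 'e' with 'X'.
Text: 'aacdadadeaaa'
Scanning for 'e':
  pos 8: 'e' -> replacement #1
Total replacements: 1

1


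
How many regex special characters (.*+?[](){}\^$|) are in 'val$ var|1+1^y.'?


Regex special characters are: . * + ? [ ] ( ) { } \ ^ $ |
Scanning 'val$ var|1+1^y.':
  pos 3: '$' -> SPECIAL
  pos 8: '|' -> SPECIAL
  pos 10: '+' -> SPECIAL
  pos 12: '^' -> SPECIAL
  pos 14: '.' -> SPECIAL
Special chars found: ['$', '|', '+', '^', '.']
Total: 5

5


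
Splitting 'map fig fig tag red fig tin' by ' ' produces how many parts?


Splitting by ' ' breaks the string at each occurrence of the separator.
Text: 'map fig fig tag red fig tin'
Parts after split:
  Part 1: 'map'
  Part 2: 'fig'
  Part 3: 'fig'
  Part 4: 'tag'
  Part 5: 'red'
  Part 6: 'fig'
  Part 7: 'tin'
Total parts: 7

7


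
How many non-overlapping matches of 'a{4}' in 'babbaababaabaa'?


Pattern 'a{4}' matches exactly 4 consecutive a's (greedy, non-overlapping).
String: 'babbaababaabaa'
Scanning for runs of a's:
  Run at pos 1: 'a' (length 1) -> 0 match(es)
  Run at pos 4: 'aa' (length 2) -> 0 match(es)
  Run at pos 7: 'a' (length 1) -> 0 match(es)
  Run at pos 9: 'aa' (length 2) -> 0 match(es)
  Run at pos 12: 'aa' (length 2) -> 0 match(es)
Matches found: []
Total: 0

0


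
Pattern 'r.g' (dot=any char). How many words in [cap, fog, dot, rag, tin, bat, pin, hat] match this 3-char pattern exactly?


Pattern 'r.g' means: starts with 'r', any single char, ends with 'g'.
Checking each word (must be exactly 3 chars):
  'cap' (len=3): no
  'fog' (len=3): no
  'dot' (len=3): no
  'rag' (len=3): MATCH
  'tin' (len=3): no
  'bat' (len=3): no
  'pin' (len=3): no
  'hat' (len=3): no
Matching words: ['rag']
Total: 1

1


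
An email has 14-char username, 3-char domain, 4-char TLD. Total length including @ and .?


An email address has format: username@domain.tld
Username length: 14
'@' character: 1
Domain length: 3
'.' character: 1
TLD length: 4
Total = 14 + 1 + 3 + 1 + 4 = 23

23


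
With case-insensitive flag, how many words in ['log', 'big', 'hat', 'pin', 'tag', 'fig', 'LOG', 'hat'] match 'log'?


Case-insensitive matching: compare each word's lowercase form to 'log'.
  'log' -> lower='log' -> MATCH
  'big' -> lower='big' -> no
  'hat' -> lower='hat' -> no
  'pin' -> lower='pin' -> no
  'tag' -> lower='tag' -> no
  'fig' -> lower='fig' -> no
  'LOG' -> lower='log' -> MATCH
  'hat' -> lower='hat' -> no
Matches: ['log', 'LOG']
Count: 2

2


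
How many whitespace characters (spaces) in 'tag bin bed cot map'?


\s matches whitespace characters (spaces, tabs, etc.).
Text: 'tag bin bed cot map'
This text has 5 words separated by spaces.
Number of spaces = number of words - 1 = 5 - 1 = 4

4


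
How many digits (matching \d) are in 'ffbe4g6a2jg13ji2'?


\d matches any digit 0-9.
Scanning 'ffbe4g6a2jg13ji2':
  pos 4: '4' -> DIGIT
  pos 6: '6' -> DIGIT
  pos 8: '2' -> DIGIT
  pos 11: '1' -> DIGIT
  pos 12: '3' -> DIGIT
  pos 15: '2' -> DIGIT
Digits found: ['4', '6', '2', '1', '3', '2']
Total: 6

6


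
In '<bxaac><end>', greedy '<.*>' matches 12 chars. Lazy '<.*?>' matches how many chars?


Greedy '<.*>' tries to match as MUCH as possible.
Lazy '<.*?>' tries to match as LITTLE as possible.

String: '<bxaac><end>'
Greedy '<.*>' starts at first '<' and extends to the LAST '>': '<bxaac><end>' (12 chars)
Lazy '<.*?>' starts at first '<' and stops at the FIRST '>': '<bxaac>' (7 chars)

7


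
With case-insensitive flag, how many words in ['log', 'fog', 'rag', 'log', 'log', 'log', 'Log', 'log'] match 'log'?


Case-insensitive matching: compare each word's lowercase form to 'log'.
  'log' -> lower='log' -> MATCH
  'fog' -> lower='fog' -> no
  'rag' -> lower='rag' -> no
  'log' -> lower='log' -> MATCH
  'log' -> lower='log' -> MATCH
  'log' -> lower='log' -> MATCH
  'Log' -> lower='log' -> MATCH
  'log' -> lower='log' -> MATCH
Matches: ['log', 'log', 'log', 'log', 'Log', 'log']
Count: 6

6


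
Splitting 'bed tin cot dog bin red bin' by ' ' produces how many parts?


Splitting by ' ' breaks the string at each occurrence of the separator.
Text: 'bed tin cot dog bin red bin'
Parts after split:
  Part 1: 'bed'
  Part 2: 'tin'
  Part 3: 'cot'
  Part 4: 'dog'
  Part 5: 'bin'
  Part 6: 'red'
  Part 7: 'bin'
Total parts: 7

7


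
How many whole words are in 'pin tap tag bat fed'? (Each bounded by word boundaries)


Word boundaries (\b) mark the start/end of each word.
Text: 'pin tap tag bat fed'
Splitting by whitespace:
  Word 1: 'pin'
  Word 2: 'tap'
  Word 3: 'tag'
  Word 4: 'bat'
  Word 5: 'fed'
Total whole words: 5

5


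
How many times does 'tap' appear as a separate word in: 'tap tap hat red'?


Scanning each word for exact match 'tap':
  Word 1: 'tap' -> MATCH
  Word 2: 'tap' -> MATCH
  Word 3: 'hat' -> no
  Word 4: 'red' -> no
Total matches: 2

2


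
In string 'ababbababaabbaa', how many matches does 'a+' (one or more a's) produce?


Pattern 'a+' matches one or more consecutive a's.
String: 'ababbababaabbaa'
Scanning for runs of a:
  Match 1: 'a' (length 1)
  Match 2: 'a' (length 1)
  Match 3: 'a' (length 1)
  Match 4: 'a' (length 1)
  Match 5: 'aa' (length 2)
  Match 6: 'aa' (length 2)
Total matches: 6

6


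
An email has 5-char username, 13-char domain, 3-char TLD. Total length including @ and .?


An email address has format: username@domain.tld
Username length: 5
'@' character: 1
Domain length: 13
'.' character: 1
TLD length: 3
Total = 5 + 1 + 13 + 1 + 3 = 23

23


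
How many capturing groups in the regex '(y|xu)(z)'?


To count capturing groups, count each '(' that starts a group.
Pattern: '(y|xu)(z)'
Walking through the pattern:
  Position 0: '(' -> group #1
  Position 6: '(' -> group #2
Total capturing groups: 2

2


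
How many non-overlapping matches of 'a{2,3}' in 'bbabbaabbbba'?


Pattern 'a{2,3}' matches between 2 and 3 consecutive a's (greedy).
String: 'bbabbaabbbba'
Finding runs of a's and applying greedy matching:
  Run at pos 2: 'a' (length 1)
  Run at pos 5: 'aa' (length 2)
  Run at pos 11: 'a' (length 1)
Matches: ['aa']
Count: 1

1


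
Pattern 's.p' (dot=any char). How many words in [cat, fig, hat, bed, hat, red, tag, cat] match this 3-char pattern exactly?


Pattern 's.p' means: starts with 's', any single char, ends with 'p'.
Checking each word (must be exactly 3 chars):
  'cat' (len=3): no
  'fig' (len=3): no
  'hat' (len=3): no
  'bed' (len=3): no
  'hat' (len=3): no
  'red' (len=3): no
  'tag' (len=3): no
  'cat' (len=3): no
Matching words: []
Total: 0

0


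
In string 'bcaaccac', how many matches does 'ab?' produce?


Pattern 'ab?' matches 'a' optionally followed by 'b'.
String: 'bcaaccac'
Scanning left to right for 'a' then checking next char:
  Match 1: 'a' (a not followed by b)
  Match 2: 'a' (a not followed by b)
  Match 3: 'a' (a not followed by b)
Total matches: 3

3


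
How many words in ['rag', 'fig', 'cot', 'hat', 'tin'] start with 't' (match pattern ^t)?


Pattern ^t anchors to start of word. Check which words begin with 't':
  'rag' -> no
  'fig' -> no
  'cot' -> no
  'hat' -> no
  'tin' -> MATCH (starts with 't')
Matching words: ['tin']
Count: 1

1


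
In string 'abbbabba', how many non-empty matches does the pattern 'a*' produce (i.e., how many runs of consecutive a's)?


Pattern 'a*' matches zero or more a's. We want non-empty runs of consecutive a's.
String: 'abbbabba'
Walking through the string to find runs of a's:
  Run 1: positions 0-0 -> 'a'
  Run 2: positions 4-4 -> 'a'
  Run 3: positions 7-7 -> 'a'
Non-empty runs found: ['a', 'a', 'a']
Count: 3

3


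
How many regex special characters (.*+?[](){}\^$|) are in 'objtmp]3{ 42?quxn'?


Regex special characters are: . * + ? [ ] ( ) { } \ ^ $ |
Scanning 'objtmp]3{ 42?quxn':
  pos 6: ']' -> SPECIAL
  pos 8: '{' -> SPECIAL
  pos 12: '?' -> SPECIAL
Special chars found: [']', '{', '?']
Total: 3

3


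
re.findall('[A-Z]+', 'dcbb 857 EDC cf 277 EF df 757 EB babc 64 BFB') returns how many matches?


Pattern '[A-Z]+' finds one or more uppercase letters.
Text: 'dcbb 857 EDC cf 277 EF df 757 EB babc 64 BFB'
Scanning for matches:
  Match 1: 'EDC'
  Match 2: 'EF'
  Match 3: 'EB'
  Match 4: 'BFB'
Total matches: 4

4


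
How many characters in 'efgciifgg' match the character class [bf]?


Character class [bf] matches any of: {b, f}
Scanning string 'efgciifgg' character by character:
  pos 0: 'e' -> no
  pos 1: 'f' -> MATCH
  pos 2: 'g' -> no
  pos 3: 'c' -> no
  pos 4: 'i' -> no
  pos 5: 'i' -> no
  pos 6: 'f' -> MATCH
  pos 7: 'g' -> no
  pos 8: 'g' -> no
Total matches: 2

2


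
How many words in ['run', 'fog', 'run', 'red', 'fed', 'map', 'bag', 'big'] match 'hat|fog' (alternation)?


Alternation 'hat|fog' matches either 'hat' or 'fog'.
Checking each word:
  'run' -> no
  'fog' -> MATCH
  'run' -> no
  'red' -> no
  'fed' -> no
  'map' -> no
  'bag' -> no
  'big' -> no
Matches: ['fog']
Count: 1

1


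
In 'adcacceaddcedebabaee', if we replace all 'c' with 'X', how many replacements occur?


re.sub('c', 'X', text) replaces every occurrence of 'c' with 'X'.
Text: 'adcacceaddcedebabaee'
Scanning for 'c':
  pos 2: 'c' -> replacement #1
  pos 4: 'c' -> replacement #2
  pos 5: 'c' -> replacement #3
  pos 10: 'c' -> replacement #4
Total replacements: 4

4


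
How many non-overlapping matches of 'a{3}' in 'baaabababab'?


Pattern 'a{3}' matches exactly 3 consecutive a's (greedy, non-overlapping).
String: 'baaabababab'
Scanning for runs of a's:
  Run at pos 1: 'aaa' (length 3) -> 1 match(es)
  Run at pos 5: 'a' (length 1) -> 0 match(es)
  Run at pos 7: 'a' (length 1) -> 0 match(es)
  Run at pos 9: 'a' (length 1) -> 0 match(es)
Matches found: ['aaa']
Total: 1

1


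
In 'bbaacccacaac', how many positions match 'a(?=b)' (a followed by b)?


Lookahead 'a(?=b)' matches 'a' only when followed by 'b'.
String: 'bbaacccacaac'
Checking each position where char is 'a':
  pos 2: 'a' -> no (next='a')
  pos 3: 'a' -> no (next='c')
  pos 7: 'a' -> no (next='c')
  pos 9: 'a' -> no (next='a')
  pos 10: 'a' -> no (next='c')
Matching positions: []
Count: 0

0


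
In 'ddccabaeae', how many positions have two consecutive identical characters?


Looking for consecutive identical characters in 'ddccabaeae':
  pos 0-1: 'd' vs 'd' -> MATCH ('dd')
  pos 1-2: 'd' vs 'c' -> different
  pos 2-3: 'c' vs 'c' -> MATCH ('cc')
  pos 3-4: 'c' vs 'a' -> different
  pos 4-5: 'a' vs 'b' -> different
  pos 5-6: 'b' vs 'a' -> different
  pos 6-7: 'a' vs 'e' -> different
  pos 7-8: 'e' vs 'a' -> different
  pos 8-9: 'a' vs 'e' -> different
Consecutive identical pairs: ['dd', 'cc']
Count: 2

2


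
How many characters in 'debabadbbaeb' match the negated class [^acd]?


Negated class [^acd] matches any char NOT in {a, c, d}
Scanning 'debabadbbaeb':
  pos 0: 'd' -> no (excluded)
  pos 1: 'e' -> MATCH
  pos 2: 'b' -> MATCH
  pos 3: 'a' -> no (excluded)
  pos 4: 'b' -> MATCH
  pos 5: 'a' -> no (excluded)
  pos 6: 'd' -> no (excluded)
  pos 7: 'b' -> MATCH
  pos 8: 'b' -> MATCH
  pos 9: 'a' -> no (excluded)
  pos 10: 'e' -> MATCH
  pos 11: 'b' -> MATCH
Total matches: 7

7


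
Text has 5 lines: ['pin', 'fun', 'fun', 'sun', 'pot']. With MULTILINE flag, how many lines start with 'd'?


With MULTILINE flag, ^ matches the start of each line.
Lines: ['pin', 'fun', 'fun', 'sun', 'pot']
Checking which lines start with 'd':
  Line 1: 'pin' -> no
  Line 2: 'fun' -> no
  Line 3: 'fun' -> no
  Line 4: 'sun' -> no
  Line 5: 'pot' -> no
Matching lines: []
Count: 0

0


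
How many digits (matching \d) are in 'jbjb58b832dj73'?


\d matches any digit 0-9.
Scanning 'jbjb58b832dj73':
  pos 4: '5' -> DIGIT
  pos 5: '8' -> DIGIT
  pos 7: '8' -> DIGIT
  pos 8: '3' -> DIGIT
  pos 9: '2' -> DIGIT
  pos 12: '7' -> DIGIT
  pos 13: '3' -> DIGIT
Digits found: ['5', '8', '8', '3', '2', '7', '3']
Total: 7

7


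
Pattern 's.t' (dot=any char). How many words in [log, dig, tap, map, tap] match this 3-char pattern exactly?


Pattern 's.t' means: starts with 's', any single char, ends with 't'.
Checking each word (must be exactly 3 chars):
  'log' (len=3): no
  'dig' (len=3): no
  'tap' (len=3): no
  'map' (len=3): no
  'tap' (len=3): no
Matching words: []
Total: 0

0


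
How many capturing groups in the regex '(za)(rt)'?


To count capturing groups, count each '(' that starts a group.
Pattern: '(za)(rt)'
Walking through the pattern:
  Position 0: '(' -> group #1
  Position 4: '(' -> group #2
Total capturing groups: 2

2


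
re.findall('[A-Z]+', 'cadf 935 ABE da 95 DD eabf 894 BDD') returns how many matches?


Pattern '[A-Z]+' finds one or more uppercase letters.
Text: 'cadf 935 ABE da 95 DD eabf 894 BDD'
Scanning for matches:
  Match 1: 'ABE'
  Match 2: 'DD'
  Match 3: 'BDD'
Total matches: 3

3


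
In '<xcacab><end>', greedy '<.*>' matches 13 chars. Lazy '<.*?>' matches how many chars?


Greedy '<.*>' tries to match as MUCH as possible.
Lazy '<.*?>' tries to match as LITTLE as possible.

String: '<xcacab><end>'
Greedy '<.*>' starts at first '<' and extends to the LAST '>': '<xcacab><end>' (13 chars)
Lazy '<.*?>' starts at first '<' and stops at the FIRST '>': '<xcacab>' (8 chars)

8


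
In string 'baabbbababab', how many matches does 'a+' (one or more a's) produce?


Pattern 'a+' matches one or more consecutive a's.
String: 'baabbbababab'
Scanning for runs of a:
  Match 1: 'aa' (length 2)
  Match 2: 'a' (length 1)
  Match 3: 'a' (length 1)
  Match 4: 'a' (length 1)
Total matches: 4

4


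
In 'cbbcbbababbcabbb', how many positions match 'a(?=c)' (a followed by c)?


Lookahead 'a(?=c)' matches 'a' only when followed by 'c'.
String: 'cbbcbbababbcabbb'
Checking each position where char is 'a':
  pos 6: 'a' -> no (next='b')
  pos 8: 'a' -> no (next='b')
  pos 12: 'a' -> no (next='b')
Matching positions: []
Count: 0

0


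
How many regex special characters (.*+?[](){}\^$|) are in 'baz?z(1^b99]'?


Regex special characters are: . * + ? [ ] ( ) { } \ ^ $ |
Scanning 'baz?z(1^b99]':
  pos 3: '?' -> SPECIAL
  pos 5: '(' -> SPECIAL
  pos 7: '^' -> SPECIAL
  pos 11: ']' -> SPECIAL
Special chars found: ['?', '(', '^', ']']
Total: 4

4


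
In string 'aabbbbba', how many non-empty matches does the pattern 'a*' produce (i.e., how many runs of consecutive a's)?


Pattern 'a*' matches zero or more a's. We want non-empty runs of consecutive a's.
String: 'aabbbbba'
Walking through the string to find runs of a's:
  Run 1: positions 0-1 -> 'aa'
  Run 2: positions 7-7 -> 'a'
Non-empty runs found: ['aa', 'a']
Count: 2

2


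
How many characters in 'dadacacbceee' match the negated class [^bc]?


Negated class [^bc] matches any char NOT in {b, c}
Scanning 'dadacacbceee':
  pos 0: 'd' -> MATCH
  pos 1: 'a' -> MATCH
  pos 2: 'd' -> MATCH
  pos 3: 'a' -> MATCH
  pos 4: 'c' -> no (excluded)
  pos 5: 'a' -> MATCH
  pos 6: 'c' -> no (excluded)
  pos 7: 'b' -> no (excluded)
  pos 8: 'c' -> no (excluded)
  pos 9: 'e' -> MATCH
  pos 10: 'e' -> MATCH
  pos 11: 'e' -> MATCH
Total matches: 8

8


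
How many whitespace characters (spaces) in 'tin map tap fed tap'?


\s matches whitespace characters (spaces, tabs, etc.).
Text: 'tin map tap fed tap'
This text has 5 words separated by spaces.
Number of spaces = number of words - 1 = 5 - 1 = 4

4


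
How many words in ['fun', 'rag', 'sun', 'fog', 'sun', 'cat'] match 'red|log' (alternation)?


Alternation 'red|log' matches either 'red' or 'log'.
Checking each word:
  'fun' -> no
  'rag' -> no
  'sun' -> no
  'fog' -> no
  'sun' -> no
  'cat' -> no
Matches: []
Count: 0

0


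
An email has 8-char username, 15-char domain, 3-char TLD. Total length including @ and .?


An email address has format: username@domain.tld
Username length: 8
'@' character: 1
Domain length: 15
'.' character: 1
TLD length: 3
Total = 8 + 1 + 15 + 1 + 3 = 28

28


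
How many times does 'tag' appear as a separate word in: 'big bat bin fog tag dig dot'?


Scanning each word for exact match 'tag':
  Word 1: 'big' -> no
  Word 2: 'bat' -> no
  Word 3: 'bin' -> no
  Word 4: 'fog' -> no
  Word 5: 'tag' -> MATCH
  Word 6: 'dig' -> no
  Word 7: 'dot' -> no
Total matches: 1

1


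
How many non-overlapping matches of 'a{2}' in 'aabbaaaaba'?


Pattern 'a{2}' matches exactly 2 consecutive a's (greedy, non-overlapping).
String: 'aabbaaaaba'
Scanning for runs of a's:
  Run at pos 0: 'aa' (length 2) -> 1 match(es)
  Run at pos 4: 'aaaa' (length 4) -> 2 match(es)
  Run at pos 9: 'a' (length 1) -> 0 match(es)
Matches found: ['aa', 'aa', 'aa']
Total: 3

3


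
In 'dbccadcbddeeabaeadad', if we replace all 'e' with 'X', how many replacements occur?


re.sub('e', 'X', text) replaces every occurrence of 'e' with 'X'.
Text: 'dbccadcbddeeabaeadad'
Scanning for 'e':
  pos 10: 'e' -> replacement #1
  pos 11: 'e' -> replacement #2
  pos 15: 'e' -> replacement #3
Total replacements: 3

3


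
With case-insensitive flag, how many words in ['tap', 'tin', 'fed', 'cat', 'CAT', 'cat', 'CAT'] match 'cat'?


Case-insensitive matching: compare each word's lowercase form to 'cat'.
  'tap' -> lower='tap' -> no
  'tin' -> lower='tin' -> no
  'fed' -> lower='fed' -> no
  'cat' -> lower='cat' -> MATCH
  'CAT' -> lower='cat' -> MATCH
  'cat' -> lower='cat' -> MATCH
  'CAT' -> lower='cat' -> MATCH
Matches: ['cat', 'CAT', 'cat', 'CAT']
Count: 4

4


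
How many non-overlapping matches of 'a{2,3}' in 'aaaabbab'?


Pattern 'a{2,3}' matches between 2 and 3 consecutive a's (greedy).
String: 'aaaabbab'
Finding runs of a's and applying greedy matching:
  Run at pos 0: 'aaaa' (length 4)
  Run at pos 6: 'a' (length 1)
Matches: ['aaa']
Count: 1

1


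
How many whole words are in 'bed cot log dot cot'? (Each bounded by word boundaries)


Word boundaries (\b) mark the start/end of each word.
Text: 'bed cot log dot cot'
Splitting by whitespace:
  Word 1: 'bed'
  Word 2: 'cot'
  Word 3: 'log'
  Word 4: 'dot'
  Word 5: 'cot'
Total whole words: 5

5


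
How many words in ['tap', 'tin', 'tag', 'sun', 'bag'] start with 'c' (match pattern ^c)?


Pattern ^c anchors to start of word. Check which words begin with 'c':
  'tap' -> no
  'tin' -> no
  'tag' -> no
  'sun' -> no
  'bag' -> no
Matching words: []
Count: 0

0


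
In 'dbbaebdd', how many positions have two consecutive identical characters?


Looking for consecutive identical characters in 'dbbaebdd':
  pos 0-1: 'd' vs 'b' -> different
  pos 1-2: 'b' vs 'b' -> MATCH ('bb')
  pos 2-3: 'b' vs 'a' -> different
  pos 3-4: 'a' vs 'e' -> different
  pos 4-5: 'e' vs 'b' -> different
  pos 5-6: 'b' vs 'd' -> different
  pos 6-7: 'd' vs 'd' -> MATCH ('dd')
Consecutive identical pairs: ['bb', 'dd']
Count: 2

2


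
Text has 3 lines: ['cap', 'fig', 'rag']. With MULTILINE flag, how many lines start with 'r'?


With MULTILINE flag, ^ matches the start of each line.
Lines: ['cap', 'fig', 'rag']
Checking which lines start with 'r':
  Line 1: 'cap' -> no
  Line 2: 'fig' -> no
  Line 3: 'rag' -> MATCH
Matching lines: ['rag']
Count: 1

1


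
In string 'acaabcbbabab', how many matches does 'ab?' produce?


Pattern 'ab?' matches 'a' optionally followed by 'b'.
String: 'acaabcbbabab'
Scanning left to right for 'a' then checking next char:
  Match 1: 'a' (a not followed by b)
  Match 2: 'a' (a not followed by b)
  Match 3: 'ab' (a followed by b)
  Match 4: 'ab' (a followed by b)
  Match 5: 'ab' (a followed by b)
Total matches: 5

5


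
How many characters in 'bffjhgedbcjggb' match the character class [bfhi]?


Character class [bfhi] matches any of: {b, f, h, i}
Scanning string 'bffjhgedbcjggb' character by character:
  pos 0: 'b' -> MATCH
  pos 1: 'f' -> MATCH
  pos 2: 'f' -> MATCH
  pos 3: 'j' -> no
  pos 4: 'h' -> MATCH
  pos 5: 'g' -> no
  pos 6: 'e' -> no
  pos 7: 'd' -> no
  pos 8: 'b' -> MATCH
  pos 9: 'c' -> no
  pos 10: 'j' -> no
  pos 11: 'g' -> no
  pos 12: 'g' -> no
  pos 13: 'b' -> MATCH
Total matches: 6

6


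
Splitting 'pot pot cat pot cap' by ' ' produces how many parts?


Splitting by ' ' breaks the string at each occurrence of the separator.
Text: 'pot pot cat pot cap'
Parts after split:
  Part 1: 'pot'
  Part 2: 'pot'
  Part 3: 'cat'
  Part 4: 'pot'
  Part 5: 'cap'
Total parts: 5

5


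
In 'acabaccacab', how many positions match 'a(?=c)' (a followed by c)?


Lookahead 'a(?=c)' matches 'a' only when followed by 'c'.
String: 'acabaccacab'
Checking each position where char is 'a':
  pos 0: 'a' -> MATCH (next='c')
  pos 2: 'a' -> no (next='b')
  pos 4: 'a' -> MATCH (next='c')
  pos 7: 'a' -> MATCH (next='c')
  pos 9: 'a' -> no (next='b')
Matching positions: [0, 4, 7]
Count: 3

3


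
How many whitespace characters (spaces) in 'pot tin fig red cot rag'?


\s matches whitespace characters (spaces, tabs, etc.).
Text: 'pot tin fig red cot rag'
This text has 6 words separated by spaces.
Number of spaces = number of words - 1 = 6 - 1 = 5

5


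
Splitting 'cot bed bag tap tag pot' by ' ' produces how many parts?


Splitting by ' ' breaks the string at each occurrence of the separator.
Text: 'cot bed bag tap tag pot'
Parts after split:
  Part 1: 'cot'
  Part 2: 'bed'
  Part 3: 'bag'
  Part 4: 'tap'
  Part 5: 'tag'
  Part 6: 'pot'
Total parts: 6

6


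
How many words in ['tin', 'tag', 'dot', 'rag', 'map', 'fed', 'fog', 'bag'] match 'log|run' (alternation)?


Alternation 'log|run' matches either 'log' or 'run'.
Checking each word:
  'tin' -> no
  'tag' -> no
  'dot' -> no
  'rag' -> no
  'map' -> no
  'fed' -> no
  'fog' -> no
  'bag' -> no
Matches: []
Count: 0

0


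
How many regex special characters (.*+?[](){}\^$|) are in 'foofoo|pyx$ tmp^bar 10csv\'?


Regex special characters are: . * + ? [ ] ( ) { } \ ^ $ |
Scanning 'foofoo|pyx$ tmp^bar 10csv\':
  pos 6: '|' -> SPECIAL
  pos 10: '$' -> SPECIAL
  pos 15: '^' -> SPECIAL
  pos 25: '\' -> SPECIAL
Special chars found: ['|', '$', '^', '\\']
Total: 4

4


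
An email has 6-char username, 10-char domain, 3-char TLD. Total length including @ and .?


An email address has format: username@domain.tld
Username length: 6
'@' character: 1
Domain length: 10
'.' character: 1
TLD length: 3
Total = 6 + 1 + 10 + 1 + 3 = 21

21


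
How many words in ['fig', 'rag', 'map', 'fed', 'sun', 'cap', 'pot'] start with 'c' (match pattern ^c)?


Pattern ^c anchors to start of word. Check which words begin with 'c':
  'fig' -> no
  'rag' -> no
  'map' -> no
  'fed' -> no
  'sun' -> no
  'cap' -> MATCH (starts with 'c')
  'pot' -> no
Matching words: ['cap']
Count: 1

1


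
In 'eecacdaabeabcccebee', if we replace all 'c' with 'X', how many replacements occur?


re.sub('c', 'X', text) replaces every occurrence of 'c' with 'X'.
Text: 'eecacdaabeabcccebee'
Scanning for 'c':
  pos 2: 'c' -> replacement #1
  pos 4: 'c' -> replacement #2
  pos 12: 'c' -> replacement #3
  pos 13: 'c' -> replacement #4
  pos 14: 'c' -> replacement #5
Total replacements: 5

5


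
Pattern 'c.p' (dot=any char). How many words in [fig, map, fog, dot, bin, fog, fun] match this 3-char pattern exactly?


Pattern 'c.p' means: starts with 'c', any single char, ends with 'p'.
Checking each word (must be exactly 3 chars):
  'fig' (len=3): no
  'map' (len=3): no
  'fog' (len=3): no
  'dot' (len=3): no
  'bin' (len=3): no
  'fog' (len=3): no
  'fun' (len=3): no
Matching words: []
Total: 0

0


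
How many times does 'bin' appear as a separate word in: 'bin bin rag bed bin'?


Scanning each word for exact match 'bin':
  Word 1: 'bin' -> MATCH
  Word 2: 'bin' -> MATCH
  Word 3: 'rag' -> no
  Word 4: 'bed' -> no
  Word 5: 'bin' -> MATCH
Total matches: 3

3


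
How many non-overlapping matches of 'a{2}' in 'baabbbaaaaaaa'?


Pattern 'a{2}' matches exactly 2 consecutive a's (greedy, non-overlapping).
String: 'baabbbaaaaaaa'
Scanning for runs of a's:
  Run at pos 1: 'aa' (length 2) -> 1 match(es)
  Run at pos 6: 'aaaaaaa' (length 7) -> 3 match(es)
Matches found: ['aa', 'aa', 'aa', 'aa']
Total: 4

4


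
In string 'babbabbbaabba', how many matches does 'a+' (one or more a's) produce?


Pattern 'a+' matches one or more consecutive a's.
String: 'babbabbbaabba'
Scanning for runs of a:
  Match 1: 'a' (length 1)
  Match 2: 'a' (length 1)
  Match 3: 'aa' (length 2)
  Match 4: 'a' (length 1)
Total matches: 4

4


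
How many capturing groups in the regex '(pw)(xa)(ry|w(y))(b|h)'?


To count capturing groups, count each '(' that starts a group.
Pattern: '(pw)(xa)(ry|w(y))(b|h)'
Walking through the pattern:
  Position 0: '(' -> group #1
  Position 4: '(' -> group #2
  Position 8: '(' -> group #3
  Position 13: '(' -> group #4
  Position 17: '(' -> group #5
Total capturing groups: 5

5


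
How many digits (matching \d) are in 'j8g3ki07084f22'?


\d matches any digit 0-9.
Scanning 'j8g3ki07084f22':
  pos 1: '8' -> DIGIT
  pos 3: '3' -> DIGIT
  pos 6: '0' -> DIGIT
  pos 7: '7' -> DIGIT
  pos 8: '0' -> DIGIT
  pos 9: '8' -> DIGIT
  pos 10: '4' -> DIGIT
  pos 12: '2' -> DIGIT
  pos 13: '2' -> DIGIT
Digits found: ['8', '3', '0', '7', '0', '8', '4', '2', '2']
Total: 9

9


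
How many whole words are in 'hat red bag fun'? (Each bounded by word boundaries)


Word boundaries (\b) mark the start/end of each word.
Text: 'hat red bag fun'
Splitting by whitespace:
  Word 1: 'hat'
  Word 2: 'red'
  Word 3: 'bag'
  Word 4: 'fun'
Total whole words: 4

4
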